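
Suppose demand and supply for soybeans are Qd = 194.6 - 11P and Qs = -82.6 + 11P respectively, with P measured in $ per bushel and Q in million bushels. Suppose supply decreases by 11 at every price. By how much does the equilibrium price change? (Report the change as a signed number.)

ΔP = 0.5

Set Qd = Qs: 194.6 - 11P = -82.6 + 11P, so 277.2 = 22P and P* = 12.6.
From the demand curve, Q* = 194.6 - 11(12.6) = 56.
After the shift, supply is Qs = -93.6 + 11P.
The new intersection has 288.2 = 22P, i.e. P = 13.1, Q = 50.5.
ΔP = 13.1 - 12.6 = 0.5.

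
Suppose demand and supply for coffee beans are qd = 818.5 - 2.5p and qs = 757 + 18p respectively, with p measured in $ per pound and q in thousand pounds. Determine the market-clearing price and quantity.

p* = 3, q* = 811

Equating demand and supply, 818.5 - 2.5p = 757 + 18p gives 20.5p = 61.5, so p* = 3.
Plugging p* into demand: q* = 818.5 - 2.5(3) = 811.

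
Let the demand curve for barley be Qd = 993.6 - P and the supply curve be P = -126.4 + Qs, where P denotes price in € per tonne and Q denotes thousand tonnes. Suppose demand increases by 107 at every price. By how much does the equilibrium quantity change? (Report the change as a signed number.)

ΔQ = 53.5

In direct form, Qs = 126.4 + P.
Set Qd = Qs: 993.6 - P = 126.4 + P, so 867.2 = 2P and P* = 433.6.
Substitute back: Q* = 993.6 - 433.6 = 560.
After the shift, demand is Qd = 1100.6 - P.
New equilibrium: 974.2 = 2P, so P = 487.1 and Q = 613.5.
ΔQ = 613.5 - 560 = 53.5.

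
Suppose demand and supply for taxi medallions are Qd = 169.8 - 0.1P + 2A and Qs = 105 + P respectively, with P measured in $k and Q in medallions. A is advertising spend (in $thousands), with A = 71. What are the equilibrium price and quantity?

P* = 188, Q* = 293

With A = 71, demand is Qd = 311.8 - 0.1P.
The market clears where 311.8 - 0.1P = 105 + P. Rearranging, 1.1P = 206.8, hence P* = 188.
From the demand curve, Q* = 311.8 - 0.1(188) = 293.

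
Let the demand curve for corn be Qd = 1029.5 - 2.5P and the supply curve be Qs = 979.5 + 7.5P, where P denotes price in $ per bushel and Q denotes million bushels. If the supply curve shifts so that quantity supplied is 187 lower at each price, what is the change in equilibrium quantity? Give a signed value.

Set Qd = Qs: 1029.5 - 2.5P = 979.5 + 7.5P, so 50 = 10P and P* = 5.
Substitute back: Q* = 1029.5 - 2.5(5) = 1017.
After the shift, supply is Qs = 792.5 + 7.5P.
The new intersection has 237 = 10P, i.e. P = 23.7, Q = 970.25.
ΔQ = 970.25 - 1017 = -46.75.

ΔQ = -46.75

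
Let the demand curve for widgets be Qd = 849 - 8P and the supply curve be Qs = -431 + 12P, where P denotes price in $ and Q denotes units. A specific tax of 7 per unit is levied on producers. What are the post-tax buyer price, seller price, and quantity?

P_b = 68.2, P_s = 61.2, Q = 303.4

With a tax of 7 on producers, they supply based on the net price P_s = P_b - 7, so Qs = -515 + 12P_b.
Equate demand and the shifted supply: 849 - 8P_b = -515 + 12P_b, giving 20P_b = 1364, so P_b = 68.2.
So P_s = 61.2 and the quantity traded is Q = 849 - 8(68.2) = 303.4.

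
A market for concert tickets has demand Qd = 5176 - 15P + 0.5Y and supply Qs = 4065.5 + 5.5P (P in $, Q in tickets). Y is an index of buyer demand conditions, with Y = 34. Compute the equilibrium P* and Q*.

P* = 55, Q* = 4368

With Y = 34, demand is Qd = 5193 - 15P.
At equilibrium Qd = Qs, so 5193 - 15P = 4065.5 + 5.5P; collecting terms, 1127.5 = 20.5P and P* = 55.
Then Q* = 5193 - 15(55) = 4368.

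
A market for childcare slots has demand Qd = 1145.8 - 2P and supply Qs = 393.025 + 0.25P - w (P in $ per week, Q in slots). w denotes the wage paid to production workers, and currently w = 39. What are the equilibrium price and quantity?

P* = 351.9, Q* = 442

With w = 39, supply is Qs = 354.025 + 0.25P.
At equilibrium Qd = Qs, so 1145.8 - 2P = 354.025 + 0.25P; collecting terms, 791.775 = 2.25P and P* = 351.9.
Plugging P* into demand: Q* = 1145.8 - 2(351.9) = 442.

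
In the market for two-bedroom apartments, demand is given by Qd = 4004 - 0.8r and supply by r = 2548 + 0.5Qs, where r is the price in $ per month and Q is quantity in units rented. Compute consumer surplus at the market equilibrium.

Consumer surplus = 1232010

Rewriting in direct form: Qs = -5096 + 2r.
Equating demand and supply, 4004 - 0.8r = -5096 + 2r gives 2.8r = 9100, so r* = 3250.
Substitute back: Q* = 4004 - 0.8(3250) = 1404.
Demand choke price (Qd = 0): r = 4004/0.8 = 5005. Consumer surplus = ½ × (5005 - 3250) × 1404 = 1232010.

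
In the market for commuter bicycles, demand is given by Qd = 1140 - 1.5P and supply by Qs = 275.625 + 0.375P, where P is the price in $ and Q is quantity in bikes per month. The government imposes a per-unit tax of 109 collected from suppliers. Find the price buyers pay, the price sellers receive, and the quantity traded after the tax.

P_b = 482.8, P_s = 373.8, Q = 415.8

The tax drives a wedge P_b - P_s = 109. Substituting P_s = P_b - 109 into supply: Qs = 234.75 + 0.375P_b.
Set Qd = Qs: 1140 - 1.5P_b = 234.75 + 0.375P_b, so 905.25 = 1.875P_b and P_b = 482.8.
Then P_s = 482.8 - 109 = 373.8 and Q = 1140 - 1.5(482.8) = 415.8.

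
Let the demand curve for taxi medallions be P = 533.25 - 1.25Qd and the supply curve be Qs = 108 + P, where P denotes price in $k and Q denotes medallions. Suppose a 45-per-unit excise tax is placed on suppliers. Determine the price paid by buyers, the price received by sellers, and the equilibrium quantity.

P_b = 202, P_s = 157, Q = 265

Rewriting in direct form: Qd = 426.6 - 0.8P.
With a tax of 45 on suppliers, they supply based on the net price P_s = P_b - 45, so Qs = 63 + P_b.
Equate demand and the shifted supply: 426.6 - 0.8P_b = 63 + P_b, giving 1.8P_b = 363.6, so P_b = 202.
So P_s = 157 and the quantity traded is Q = 426.6 - 0.8(202) = 265.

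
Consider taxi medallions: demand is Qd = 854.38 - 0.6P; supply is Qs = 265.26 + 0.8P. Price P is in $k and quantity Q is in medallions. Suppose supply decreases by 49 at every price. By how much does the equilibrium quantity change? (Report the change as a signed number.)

The market clears where 854.38 - 0.6P = 265.26 + 0.8P. Rearranging, 1.4P = 589.12, hence P* = 420.8.
Then Q* = 854.38 - 0.6(420.8) = 601.9.
After the shift, supply is Qs = 216.26 + 0.8P.
The new intersection has 638.12 = 1.4P, i.e. P = 455.8, Q = 580.9.
ΔQ = 580.9 - 601.9 = -21.

ΔQ = -21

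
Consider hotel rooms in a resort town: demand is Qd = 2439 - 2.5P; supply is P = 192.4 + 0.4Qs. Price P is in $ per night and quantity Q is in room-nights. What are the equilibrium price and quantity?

P* = 584, Q* = 979

Rewriting in direct form: Qs = -481 + 2.5P.
The market clears where 2439 - 2.5P = -481 + 2.5P. Rearranging, 5P = 2920, hence P* = 584.
Then Q* = 2439 - 2.5(584) = 979.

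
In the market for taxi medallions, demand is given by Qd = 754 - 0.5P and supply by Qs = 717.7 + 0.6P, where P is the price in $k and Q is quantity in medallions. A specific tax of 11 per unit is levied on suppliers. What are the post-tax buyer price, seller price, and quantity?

P_b = 39, P_s = 28, Q = 734.5

The tax drives a wedge P_b - P_s = 11. Substituting P_s = P_b - 11 into supply: Qs = 711.1 + 0.6P_b.
Set Qd = Qs: 754 - 0.5P_b = 711.1 + 0.6P_b, so 42.9 = 1.1P_b and P_b = 39.
Then P_s = 39 - 11 = 28 and Q = 754 - 0.5(39) = 734.5.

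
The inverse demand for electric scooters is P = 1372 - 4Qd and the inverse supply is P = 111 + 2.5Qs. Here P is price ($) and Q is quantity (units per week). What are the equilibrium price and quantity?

In direct form, Qd = 343 - 0.25P and Qs = -44.4 + 0.4P.
Set Qd = Qs: 343 - 0.25P = -44.4 + 0.4P, so 387.4 = 0.65P and P* = 596.
Plugging P* into demand: Q* = 343 - 0.25(596) = 194.

P* = 596, Q* = 194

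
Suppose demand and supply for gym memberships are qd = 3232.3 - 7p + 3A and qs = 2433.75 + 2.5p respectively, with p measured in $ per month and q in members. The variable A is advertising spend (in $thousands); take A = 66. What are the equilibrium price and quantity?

p* = 104.9, q* = 2696

With A = 66, demand is qd = 3430.3 - 7p.
At equilibrium qd = qs, so 3430.3 - 7p = 2433.75 + 2.5p; collecting terms, 996.55 = 9.5p and p* = 104.9.
Then q* = 3430.3 - 7(104.9) = 2696.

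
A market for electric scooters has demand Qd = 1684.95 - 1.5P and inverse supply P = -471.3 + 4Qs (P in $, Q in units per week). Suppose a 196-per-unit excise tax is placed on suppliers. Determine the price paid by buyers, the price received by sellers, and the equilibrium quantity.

Solving each curve for Q: Qs = 117.825 + 0.25P.
Suppliers keep P_s = P_b - 196 per unit, so supply in terms of the buyer price is Qs = 68.825 + 0.25P_b.
Set Qd = Qs: 1684.95 - 1.5P_b = 68.825 + 0.25P_b, so 1616.125 = 1.75P_b and P_b = 923.5.
Then P_s = 923.5 - 196 = 727.5 and Q = 1684.95 - 1.5(923.5) = 299.7.

P_b = 923.5, P_s = 727.5, Q = 299.7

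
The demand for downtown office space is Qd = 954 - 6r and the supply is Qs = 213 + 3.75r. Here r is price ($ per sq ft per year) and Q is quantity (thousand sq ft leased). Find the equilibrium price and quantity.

r* = 76, Q* = 498

Equating demand and supply, 954 - 6r = 213 + 3.75r gives 9.75r = 741, so r* = 76.
Then Q* = 954 - 6(76) = 498.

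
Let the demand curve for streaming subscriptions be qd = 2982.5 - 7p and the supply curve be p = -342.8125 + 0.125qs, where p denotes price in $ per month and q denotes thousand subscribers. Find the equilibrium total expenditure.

Total expenditure = 45928

In direct form, qs = 2742.5 + 8p.
Set qd = qs: 2982.5 - 7p = 2742.5 + 8p, so 240 = 15p and p* = 16.
Substitute back: q* = 2982.5 - 7(16) = 2870.5.
Total expenditure = p* × q* = 16 × 2870.5 = 45928.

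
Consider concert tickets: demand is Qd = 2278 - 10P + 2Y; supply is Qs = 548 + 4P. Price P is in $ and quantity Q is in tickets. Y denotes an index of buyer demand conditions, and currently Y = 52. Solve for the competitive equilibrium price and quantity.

With Y = 52, demand is Qd = 2382 - 10P.
At equilibrium Qd = Qs, so 2382 - 10P = 548 + 4P; collecting terms, 1834 = 14P and P* = 131.
Substitute back: Q* = 2382 - 10(131) = 1072.

P* = 131, Q* = 1072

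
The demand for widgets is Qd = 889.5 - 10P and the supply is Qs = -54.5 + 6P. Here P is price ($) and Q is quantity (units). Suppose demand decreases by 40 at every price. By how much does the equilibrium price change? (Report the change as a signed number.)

Equating demand and supply, 889.5 - 10P = -54.5 + 6P gives 16P = 944, so P* = 59.
Plugging P* into demand: Q* = 889.5 - 10(59) = 299.5.
After the shift, demand is Qd = 849.5 - 10P.
The new intersection has 904 = 16P, i.e. P = 56.5, Q = 284.5.
ΔP = 56.5 - 59 = -2.5.

ΔP = -2.5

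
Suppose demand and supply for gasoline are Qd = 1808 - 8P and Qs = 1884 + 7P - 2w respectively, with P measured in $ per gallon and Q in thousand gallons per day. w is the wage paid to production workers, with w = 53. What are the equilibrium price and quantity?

With w = 53, supply is Qs = 1778 + 7P.
At equilibrium Qd = Qs, so 1808 - 8P = 1778 + 7P; collecting terms, 30 = 15P and P* = 2.
Substitute back: Q* = 1808 - 8(2) = 1792.

P* = 2, Q* = 1792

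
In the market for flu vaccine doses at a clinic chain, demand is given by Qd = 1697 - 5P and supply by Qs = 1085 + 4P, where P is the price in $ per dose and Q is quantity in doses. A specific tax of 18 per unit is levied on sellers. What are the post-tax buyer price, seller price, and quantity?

With a tax of 18 on sellers, they supply based on the net price P_s = P_b - 18, so Qs = 1013 + 4P_b.
Set Qd = Qs: 1697 - 5P_b = 1013 + 4P_b, so 684 = 9P_b and P_b = 76.
So P_s = 58 and the quantity traded is Q = 1697 - 5(76) = 1317.

P_b = 76, P_s = 58, Q = 1317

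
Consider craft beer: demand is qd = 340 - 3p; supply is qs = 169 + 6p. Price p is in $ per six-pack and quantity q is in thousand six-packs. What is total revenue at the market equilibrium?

Set qd = qs: 340 - 3p = 169 + 6p, so 171 = 9p and p* = 19.
Then q* = 340 - 3(19) = 283.
Total revenue = p* × q* = 19 × 283 = 5377.

Total revenue = 5377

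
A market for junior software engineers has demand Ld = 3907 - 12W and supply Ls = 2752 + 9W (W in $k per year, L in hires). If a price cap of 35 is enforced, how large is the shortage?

Shortage = 420

With W fixed at 35, quantity demanded is 3487 and quantity supplied is 3067.
Shortage = Ld - Ls = 3487 - 3067 = 420.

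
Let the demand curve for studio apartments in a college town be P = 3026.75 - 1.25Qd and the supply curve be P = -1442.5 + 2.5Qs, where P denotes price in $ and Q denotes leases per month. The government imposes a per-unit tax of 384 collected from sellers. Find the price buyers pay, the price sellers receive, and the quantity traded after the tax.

P_b = 1665, P_s = 1281, Q = 1089.4

In direct form, Qd = 2421.4 - 0.8P and Qs = 577 + 0.4P.
Sellers keep P_s = P_b - 384 per unit, so supply in terms of the buyer price is Qs = 423.4 + 0.4P_b.
Equate demand and the shifted supply: 2421.4 - 0.8P_b = 423.4 + 0.4P_b, giving 1.2P_b = 1998, so P_b = 1665.
Then P_s = 1665 - 384 = 1281 and Q = 2421.4 - 0.8(1665) = 1089.4.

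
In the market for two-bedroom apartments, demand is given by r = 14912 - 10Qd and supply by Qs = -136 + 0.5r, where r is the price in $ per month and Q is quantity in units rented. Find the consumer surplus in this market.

Rewriting in direct form: Qd = 1491.2 - 0.1r.
At equilibrium Qd = Qs, so 1491.2 - 0.1r = -136 + 0.5r; collecting terms, 1627.2 = 0.6r and r* = 2712.
From the demand curve, Q* = 1491.2 - 0.1(2712) = 1220.
Demand choke price (Qd = 0): r = 1491.2/0.1 = 14912. Consumer surplus = ½ × (14912 - 2712) × 1220 = 7442000.

Consumer surplus = 7442000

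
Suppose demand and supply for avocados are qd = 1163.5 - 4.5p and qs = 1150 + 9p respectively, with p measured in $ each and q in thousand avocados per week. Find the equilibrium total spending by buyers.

The market clears where 1163.5 - 4.5p = 1150 + 9p. Rearranging, 13.5p = 13.5, hence p* = 1.
Substitute back: q* = 1163.5 - 4.5(1) = 1159.
Total spending by buyers = p* × q* = 1 × 1159 = 1159.

Total spending by buyers = 1159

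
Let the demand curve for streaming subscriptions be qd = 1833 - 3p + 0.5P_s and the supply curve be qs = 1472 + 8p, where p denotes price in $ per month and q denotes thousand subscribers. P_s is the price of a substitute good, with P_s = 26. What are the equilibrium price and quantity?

With P_s = 26, demand is qd = 1846 - 3p.
Equating demand and supply, 1846 - 3p = 1472 + 8p gives 11p = 374, so p* = 34.
Plugging p* into demand: q* = 1846 - 3(34) = 1744.

p* = 34, q* = 1744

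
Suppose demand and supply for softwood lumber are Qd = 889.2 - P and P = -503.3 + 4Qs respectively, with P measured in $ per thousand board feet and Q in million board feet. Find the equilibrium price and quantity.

P* = 610.7, Q* = 278.5

In direct form, Qs = 125.825 + 0.25P.
Set Qd = Qs: 889.2 - P = 125.825 + 0.25P, so 763.375 = 1.25P and P* = 610.7.
Substitute back: Q* = 889.2 - 610.7 = 278.5.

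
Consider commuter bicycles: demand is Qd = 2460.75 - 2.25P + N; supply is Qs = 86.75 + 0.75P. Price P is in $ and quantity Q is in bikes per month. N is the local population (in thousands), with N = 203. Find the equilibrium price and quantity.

With N = 203, demand is Qd = 2663.75 - 2.25P.
Equating demand and supply, 2663.75 - 2.25P = 86.75 + 0.75P gives 3P = 2577, so P* = 859.
Substitute back: Q* = 2663.75 - 2.25(859) = 731.

P* = 859, Q* = 731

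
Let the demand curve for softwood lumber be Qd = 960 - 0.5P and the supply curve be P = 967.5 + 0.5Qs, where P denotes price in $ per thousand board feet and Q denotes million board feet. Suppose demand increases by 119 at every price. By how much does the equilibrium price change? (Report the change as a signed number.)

ΔP = 47.6

In direct form, Qs = -1935 + 2P.
At equilibrium Qd = Qs, so 960 - 0.5P = -1935 + 2P; collecting terms, 2895 = 2.5P and P* = 1158.
Plugging P* into demand: Q* = 960 - 0.5(1158) = 381.
After the shift, demand is Qd = 1079 - 0.5P.
The new intersection has 3014 = 2.5P, i.e. P = 1205.6, Q = 476.2.
ΔP = 1205.6 - 1158 = 47.6.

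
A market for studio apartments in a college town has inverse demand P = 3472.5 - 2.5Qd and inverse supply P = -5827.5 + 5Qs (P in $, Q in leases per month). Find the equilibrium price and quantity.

Solving each curve for Q: Qd = 1389 - 0.4P and Qs = 1165.5 + 0.2P.
At equilibrium Qd = Qs, so 1389 - 0.4P = 1165.5 + 0.2P; collecting terms, 223.5 = 0.6P and P* = 372.5.
Plugging P* into demand: Q* = 1389 - 0.4(372.5) = 1240.

P* = 372.5, Q* = 1240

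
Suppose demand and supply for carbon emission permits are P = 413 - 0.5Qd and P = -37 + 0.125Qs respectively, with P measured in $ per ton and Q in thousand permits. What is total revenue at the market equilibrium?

Solving each curve for Q: Qd = 826 - 2P and Qs = 296 + 8P.
Set Qd = Qs: 826 - 2P = 296 + 8P, so 530 = 10P and P* = 53.
Then Q* = 826 - 2(53) = 720.
Total revenue = P* × Q* = 53 × 720 = 38160.

Total revenue = 38160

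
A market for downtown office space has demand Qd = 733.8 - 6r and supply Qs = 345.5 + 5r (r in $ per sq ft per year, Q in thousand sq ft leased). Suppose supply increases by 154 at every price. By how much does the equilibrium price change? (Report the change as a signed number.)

At equilibrium Qd = Qs, so 733.8 - 6r = 345.5 + 5r; collecting terms, 388.3 = 11r and r* = 35.3.
Then Q* = 733.8 - 6(35.3) = 522.
After the shift, supply is Qs = 499.5 + 5r.
Re-solving, 11r = 234.3 gives r = 21.3 and Q = 606.
Δr = 21.3 - 35.3 = -14.

Δr = -14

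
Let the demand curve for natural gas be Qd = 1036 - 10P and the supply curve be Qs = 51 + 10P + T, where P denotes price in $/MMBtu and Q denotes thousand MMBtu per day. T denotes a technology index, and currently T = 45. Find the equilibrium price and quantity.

With T = 45, supply is Qs = 96 + 10P.
Equating demand and supply, 1036 - 10P = 96 + 10P gives 20P = 940, so P* = 47.
Then Q* = 1036 - 10(47) = 566.

P* = 47, Q* = 566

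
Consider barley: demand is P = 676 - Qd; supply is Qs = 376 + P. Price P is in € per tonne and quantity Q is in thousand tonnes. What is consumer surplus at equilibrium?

In direct form, Qd = 676 - P.
The market clears where 676 - P = 376 + P. Rearranging, 2P = 300, hence P* = 150.
Substitute back: Q* = 676 - 150 = 526.
Demand choke price (Qd = 0): P = 676. Consumer surplus = ½ × (676 - 150) × 526 = 138338.

Consumer surplus = 138338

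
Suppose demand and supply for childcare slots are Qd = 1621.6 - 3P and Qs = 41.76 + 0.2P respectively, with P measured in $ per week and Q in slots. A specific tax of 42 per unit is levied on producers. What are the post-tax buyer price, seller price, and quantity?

P_b = 496.325, P_s = 454.325, Q = 132.625

Producers keep P_s = P_b - 42 per unit, so supply in terms of the buyer price is Qs = 33.36 + 0.2P_b.
Market clearing requires 1621.6 - 3P_b = 33.36 + 0.2P_b; hence 1588.24 = 3.2P_b and P_b = 496.325.
Then P_s = 496.325 - 42 = 454.325 and Q = 1621.6 - 3(496.325) = 132.625.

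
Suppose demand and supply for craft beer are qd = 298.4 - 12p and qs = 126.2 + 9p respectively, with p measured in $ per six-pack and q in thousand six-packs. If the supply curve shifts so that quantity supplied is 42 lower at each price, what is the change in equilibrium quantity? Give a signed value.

Δq = -24

Equating demand and supply, 298.4 - 12p = 126.2 + 9p gives 21p = 172.2, so p* = 8.2.
Then q* = 298.4 - 12(8.2) = 200.
After the shift, supply is qs = 84.2 + 9p.
New equilibrium: 214.2 = 21p, so p = 10.2 and q = 176.
Δq = 176 - 200 = -24.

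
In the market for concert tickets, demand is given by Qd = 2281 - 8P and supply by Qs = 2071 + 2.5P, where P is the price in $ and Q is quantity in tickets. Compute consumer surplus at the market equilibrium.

Set Qd = Qs: 2281 - 8P = 2071 + 2.5P, so 210 = 10.5P and P* = 20.
Then Q* = 2281 - 8(20) = 2121.
Demand choke price (Qd = 0): P = 2281/8 = 285.125. Consumer surplus = ½ × (285.125 - 20) × 2121 = 281165.0625.

Consumer surplus = 281165.0625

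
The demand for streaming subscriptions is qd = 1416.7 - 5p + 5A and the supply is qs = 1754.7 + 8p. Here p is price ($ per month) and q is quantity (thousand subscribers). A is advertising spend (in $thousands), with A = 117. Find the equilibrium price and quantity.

With A = 117, demand is qd = 2001.7 - 5p.
At equilibrium qd = qs, so 2001.7 - 5p = 1754.7 + 8p; collecting terms, 247 = 13p and p* = 19.
Substitute back: q* = 2001.7 - 5(19) = 1906.7.

p* = 19, q* = 1906.7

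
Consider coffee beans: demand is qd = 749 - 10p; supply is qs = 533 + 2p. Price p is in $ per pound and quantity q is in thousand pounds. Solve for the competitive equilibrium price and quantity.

The market clears where 749 - 10p = 533 + 2p. Rearranging, 12p = 216, hence p* = 18.
Plugging p* into demand: q* = 749 - 10(18) = 569.

p* = 18, q* = 569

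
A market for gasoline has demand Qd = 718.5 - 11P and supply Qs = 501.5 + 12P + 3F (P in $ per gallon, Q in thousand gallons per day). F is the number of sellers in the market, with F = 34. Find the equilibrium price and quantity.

With F = 34, supply is Qs = 603.5 + 12P.
Equating demand and supply, 718.5 - 11P = 603.5 + 12P gives 23P = 115, so P* = 5.
Then Q* = 718.5 - 11(5) = 663.5.

P* = 5, Q* = 663.5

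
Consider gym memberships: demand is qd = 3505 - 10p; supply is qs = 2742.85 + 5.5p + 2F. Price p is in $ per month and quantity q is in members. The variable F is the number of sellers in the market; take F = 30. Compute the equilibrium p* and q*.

p* = 45.3, q* = 3052

With F = 30, supply is qs = 2802.85 + 5.5p.
The market clears where 3505 - 10p = 2802.85 + 5.5p. Rearranging, 15.5p = 702.15, hence p* = 45.3.
Then q* = 3505 - 10(45.3) = 3052.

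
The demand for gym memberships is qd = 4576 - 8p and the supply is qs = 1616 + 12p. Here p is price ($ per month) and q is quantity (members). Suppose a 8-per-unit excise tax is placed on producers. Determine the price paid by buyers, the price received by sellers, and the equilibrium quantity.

p_b = 152.8, p_s = 144.8, q = 3353.6

With a tax of 8 on producers, they supply based on the net price p_s = p_b - 8, so qs = 1520 + 12p_b.
Equate demand and the shifted supply: 4576 - 8p_b = 1520 + 12p_b, giving 20p_b = 3056, so p_b = 152.8.
Then p_s = 152.8 - 8 = 144.8 and q = 4576 - 8(152.8) = 3353.6.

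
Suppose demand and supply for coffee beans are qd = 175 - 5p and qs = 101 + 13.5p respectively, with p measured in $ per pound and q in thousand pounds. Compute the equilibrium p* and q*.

p* = 4, q* = 155

At equilibrium qd = qs, so 175 - 5p = 101 + 13.5p; collecting terms, 74 = 18.5p and p* = 4.
From the demand curve, q* = 175 - 5(4) = 155.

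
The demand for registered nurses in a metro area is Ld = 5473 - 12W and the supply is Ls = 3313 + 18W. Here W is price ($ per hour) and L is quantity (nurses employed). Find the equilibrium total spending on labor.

At equilibrium Ld = Ls, so 5473 - 12W = 3313 + 18W; collecting terms, 2160 = 30W and W* = 72.
Plugging W* into demand: L* = 5473 - 12(72) = 4609.
Total spending on labor = W* × L* = 72 × 4609 = 331848.

Total spending on labor = 331848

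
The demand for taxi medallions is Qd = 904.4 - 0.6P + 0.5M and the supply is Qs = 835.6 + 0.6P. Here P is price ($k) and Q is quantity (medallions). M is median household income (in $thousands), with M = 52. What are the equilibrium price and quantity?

With M = 52, demand is Qd = 930.4 - 0.6P.
Equating demand and supply, 930.4 - 0.6P = 835.6 + 0.6P gives 1.2P = 94.8, so P* = 79.
From the demand curve, Q* = 930.4 - 0.6(79) = 883.

P* = 79, Q* = 883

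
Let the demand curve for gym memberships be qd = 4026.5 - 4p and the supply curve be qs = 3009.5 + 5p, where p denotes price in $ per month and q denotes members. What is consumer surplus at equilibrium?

The market clears where 4026.5 - 4p = 3009.5 + 5p. Rearranging, 9p = 1017, hence p* = 113.
Substitute back: q* = 4026.5 - 4(113) = 3574.5.
Demand choke price (qd = 0): p = 4026.5/4 = 1006.625. Consumer surplus = ½ × (1006.625 - 113) × 3574.5 = 1597131.28125.

Consumer surplus = 1597131.28125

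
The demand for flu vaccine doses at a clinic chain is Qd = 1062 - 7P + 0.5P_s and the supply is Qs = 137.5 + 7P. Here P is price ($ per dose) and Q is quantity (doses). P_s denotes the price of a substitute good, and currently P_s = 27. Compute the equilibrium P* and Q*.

P* = 67, Q* = 606.5

With P_s = 27, demand is Qd = 1075.5 - 7P.
At equilibrium Qd = Qs, so 1075.5 - 7P = 137.5 + 7P; collecting terms, 938 = 14P and P* = 67.
From the demand curve, Q* = 1075.5 - 7(67) = 606.5.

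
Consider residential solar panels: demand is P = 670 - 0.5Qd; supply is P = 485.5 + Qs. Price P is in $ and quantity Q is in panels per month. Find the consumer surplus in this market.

Consumer surplus = 3782.25

Inverting to quantity form: Qd = 1340 - 2P and Qs = -485.5 + P.
Set Qd = Qs: 1340 - 2P = -485.5 + P, so 1825.5 = 3P and P* = 608.5.
Plugging P* into demand: Q* = 1340 - 2(608.5) = 123.
Demand choke price (Qd = 0): P = 1340/2 = 670. Consumer surplus = ½ × (670 - 608.5) × 123 = 3782.25.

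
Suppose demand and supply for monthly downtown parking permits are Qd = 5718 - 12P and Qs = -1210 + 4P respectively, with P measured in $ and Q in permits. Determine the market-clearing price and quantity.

P* = 433, Q* = 522

At equilibrium Qd = Qs, so 5718 - 12P = -1210 + 4P; collecting terms, 6928 = 16P and P* = 433.
Substitute back: Q* = 5718 - 12(433) = 522.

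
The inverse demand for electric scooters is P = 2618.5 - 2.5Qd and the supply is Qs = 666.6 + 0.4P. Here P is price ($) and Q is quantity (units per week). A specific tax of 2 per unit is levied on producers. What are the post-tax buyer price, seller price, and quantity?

P_b = 477, P_s = 475, Q = 856.6

Solving each curve for Q: Qd = 1047.4 - 0.4P.
Producers keep P_s = P_b - 2 per unit, so supply in terms of the buyer price is Qs = 665.8 + 0.4P_b.
Set Qd = Qs: 1047.4 - 0.4P_b = 665.8 + 0.4P_b, so 381.6 = 0.8P_b and P_b = 477.
So P_s = 475 and the quantity traded is Q = 1047.4 - 0.4(477) = 856.6.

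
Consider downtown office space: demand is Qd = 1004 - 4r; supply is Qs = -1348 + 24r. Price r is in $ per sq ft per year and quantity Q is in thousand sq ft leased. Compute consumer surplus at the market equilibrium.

Consumer surplus = 55778

The market clears where 1004 - 4r = -1348 + 24r. Rearranging, 28r = 2352, hence r* = 84.
Then Q* = 1004 - 4(84) = 668.
Demand choke price (Qd = 0): r = 1004/4 = 251. Consumer surplus = ½ × (251 - 84) × 668 = 55778.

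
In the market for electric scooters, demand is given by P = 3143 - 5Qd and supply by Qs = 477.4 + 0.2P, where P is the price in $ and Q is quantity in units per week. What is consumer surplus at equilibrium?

Consumer surplus = 764522.5

Inverting to quantity form: Qd = 628.6 - 0.2P.
At equilibrium Qd = Qs, so 628.6 - 0.2P = 477.4 + 0.2P; collecting terms, 151.2 = 0.4P and P* = 378.
From the demand curve, Q* = 628.6 - 0.2(378) = 553.
Demand choke price (Qd = 0): P = 628.6/0.2 = 3143. Consumer surplus = ½ × (3143 - 378) × 553 = 764522.5.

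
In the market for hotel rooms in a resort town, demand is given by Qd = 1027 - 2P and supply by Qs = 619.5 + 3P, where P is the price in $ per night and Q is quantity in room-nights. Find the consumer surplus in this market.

Consumer surplus = 186624

Set Qd = Qs: 1027 - 2P = 619.5 + 3P, so 407.5 = 5P and P* = 81.5.
Then Q* = 1027 - 2(81.5) = 864.
Demand choke price (Qd = 0): P = 1027/2 = 513.5. Consumer surplus = ½ × (513.5 - 81.5) × 864 = 186624.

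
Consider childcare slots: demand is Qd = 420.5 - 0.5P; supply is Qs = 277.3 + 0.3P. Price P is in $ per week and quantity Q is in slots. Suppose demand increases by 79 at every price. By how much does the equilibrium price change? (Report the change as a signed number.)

ΔP = 98.75

At equilibrium Qd = Qs, so 420.5 - 0.5P = 277.3 + 0.3P; collecting terms, 143.2 = 0.8P and P* = 179.
Plugging P* into demand: Q* = 420.5 - 0.5(179) = 331.
After the shift, demand is Qd = 499.5 - 0.5P.
The new intersection has 222.2 = 0.8P, i.e. P = 277.75, Q = 360.625.
ΔP = 277.75 - 179 = 98.75.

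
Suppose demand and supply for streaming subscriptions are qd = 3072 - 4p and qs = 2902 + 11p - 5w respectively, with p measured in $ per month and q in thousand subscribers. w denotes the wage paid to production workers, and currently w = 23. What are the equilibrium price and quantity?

With w = 23, supply is qs = 2787 + 11p.
The market clears where 3072 - 4p = 2787 + 11p. Rearranging, 15p = 285, hence p* = 19.
Then q* = 3072 - 4(19) = 2996.

p* = 19, q* = 2996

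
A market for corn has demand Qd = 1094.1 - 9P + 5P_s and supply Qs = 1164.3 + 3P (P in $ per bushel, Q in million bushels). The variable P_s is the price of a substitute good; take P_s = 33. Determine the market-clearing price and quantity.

P* = 7.9, Q* = 1188

With P_s = 33, demand is Qd = 1259.1 - 9P.
Equating demand and supply, 1259.1 - 9P = 1164.3 + 3P gives 12P = 94.8, so P* = 7.9.
From the demand curve, Q* = 1259.1 - 9(7.9) = 1188.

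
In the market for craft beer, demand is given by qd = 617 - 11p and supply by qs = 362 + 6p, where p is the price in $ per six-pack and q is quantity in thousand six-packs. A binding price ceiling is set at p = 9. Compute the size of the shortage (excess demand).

Shortage = 102

At p = 9: qd = 518 and qs = 416.
Shortage = qd - qs = 518 - 416 = 102.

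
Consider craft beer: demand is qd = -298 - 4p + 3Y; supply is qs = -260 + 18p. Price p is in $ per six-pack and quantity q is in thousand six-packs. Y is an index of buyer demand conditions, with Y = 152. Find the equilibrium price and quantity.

With Y = 152, demand is qd = 158 - 4p.
At equilibrium qd = qs, so 158 - 4p = -260 + 18p; collecting terms, 418 = 22p and p* = 19.
Plugging p* into demand: q* = 158 - 4(19) = 82.

p* = 19, q* = 82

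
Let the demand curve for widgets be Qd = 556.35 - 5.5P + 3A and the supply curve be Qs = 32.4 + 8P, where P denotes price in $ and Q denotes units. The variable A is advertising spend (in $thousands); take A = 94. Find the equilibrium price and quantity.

P* = 59.7, Q* = 510

With A = 94, demand is Qd = 838.35 - 5.5P.
Set Qd = Qs: 838.35 - 5.5P = 32.4 + 8P, so 805.95 = 13.5P and P* = 59.7.
Plugging P* into demand: Q* = 838.35 - 5.5(59.7) = 510.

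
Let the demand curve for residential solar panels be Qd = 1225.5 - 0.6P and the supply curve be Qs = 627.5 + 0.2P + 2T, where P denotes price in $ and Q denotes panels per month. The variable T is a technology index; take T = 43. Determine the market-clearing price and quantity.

With T = 43, supply is Qs = 713.5 + 0.2P.
At equilibrium Qd = Qs, so 1225.5 - 0.6P = 713.5 + 0.2P; collecting terms, 512 = 0.8P and P* = 640.
Then Q* = 1225.5 - 0.6(640) = 841.5.

P* = 640, Q* = 841.5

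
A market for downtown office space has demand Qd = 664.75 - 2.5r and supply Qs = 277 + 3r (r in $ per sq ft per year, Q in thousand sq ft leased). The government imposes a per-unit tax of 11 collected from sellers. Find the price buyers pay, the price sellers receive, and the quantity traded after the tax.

With a tax of 11 on sellers, they supply based on the net price r_s = r_b - 11, so Qs = 244 + 3r_b.
Market clearing requires 664.75 - 2.5r_b = 244 + 3r_b; hence 420.75 = 5.5r_b and r_b = 76.5.
So r_s = 65.5 and the quantity traded is Q = 664.75 - 2.5(76.5) = 473.5.

r_b = 76.5, r_s = 65.5, Q = 473.5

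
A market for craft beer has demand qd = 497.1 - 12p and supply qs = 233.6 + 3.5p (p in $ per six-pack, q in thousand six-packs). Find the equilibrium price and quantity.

Set qd = qs: 497.1 - 12p = 233.6 + 3.5p, so 263.5 = 15.5p and p* = 17.
Then q* = 497.1 - 12(17) = 293.1.

p* = 17, q* = 293.1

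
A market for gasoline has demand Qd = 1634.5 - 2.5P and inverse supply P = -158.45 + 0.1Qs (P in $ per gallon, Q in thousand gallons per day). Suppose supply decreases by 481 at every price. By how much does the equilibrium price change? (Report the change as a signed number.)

Inverting to quantity form: Qs = 1584.5 + 10P.
Set Qd = Qs: 1634.5 - 2.5P = 1584.5 + 10P, so 50 = 12.5P and P* = 4.
Substitute back: Q* = 1634.5 - 2.5(4) = 1624.5.
After the shift, supply is Qs = 1103.5 + 10P.
New equilibrium: 531 = 12.5P, so P = 42.48 and Q = 1528.3.
ΔP = 42.48 - 4 = 38.48.

ΔP = 38.48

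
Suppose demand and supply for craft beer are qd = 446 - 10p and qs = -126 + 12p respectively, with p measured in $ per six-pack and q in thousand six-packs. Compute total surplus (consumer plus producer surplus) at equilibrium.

Total surplus = 3171.3

Set qd = qs: 446 - 10p = -126 + 12p, so 572 = 22p and p* = 26.
Substitute back: q* = 446 - 10(26) = 186.
Demand choke price = 44.6; supply choke price = 10.5. CS = ½(44.6 - 26)(186) = 1729.8; PS = ½(26 - 10.5)(186) = 1441.5. Total surplus = 3171.3.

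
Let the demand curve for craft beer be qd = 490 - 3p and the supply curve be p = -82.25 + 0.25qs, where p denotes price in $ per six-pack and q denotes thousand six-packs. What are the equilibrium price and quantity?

p* = 23, q* = 421

Inverting to quantity form: qs = 329 + 4p.
The market clears where 490 - 3p = 329 + 4p. Rearranging, 7p = 161, hence p* = 23.
Then q* = 490 - 3(23) = 421.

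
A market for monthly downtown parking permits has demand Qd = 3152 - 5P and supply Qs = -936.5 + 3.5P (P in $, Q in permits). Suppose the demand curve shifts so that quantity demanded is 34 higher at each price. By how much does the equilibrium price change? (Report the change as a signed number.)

ΔP = 4

The market clears where 3152 - 5P = -936.5 + 3.5P. Rearranging, 8.5P = 4088.5, hence P* = 481.
Then Q* = 3152 - 5(481) = 747.
After the shift, demand is Qd = 3186 - 5P.
New equilibrium: 4122.5 = 8.5P, so P = 485 and Q = 761.
ΔP = 485 - 481 = 4.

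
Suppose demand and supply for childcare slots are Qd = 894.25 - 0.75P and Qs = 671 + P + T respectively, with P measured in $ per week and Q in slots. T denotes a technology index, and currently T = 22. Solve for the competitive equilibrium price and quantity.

P* = 115, Q* = 808

With T = 22, supply is Qs = 693 + P.
Set Qd = Qs: 894.25 - 0.75P = 693 + P, so 201.25 = 1.75P and P* = 115.
From the demand curve, Q* = 894.25 - 0.75(115) = 808.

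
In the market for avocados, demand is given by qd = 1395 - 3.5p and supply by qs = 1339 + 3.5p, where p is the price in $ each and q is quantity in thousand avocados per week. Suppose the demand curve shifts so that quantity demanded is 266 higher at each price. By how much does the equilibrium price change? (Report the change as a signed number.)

Δp = 38

Set qd = qs: 1395 - 3.5p = 1339 + 3.5p, so 56 = 7p and p* = 8.
Then q* = 1395 - 3.5(8) = 1367.
After the shift, demand is qd = 1661 - 3.5p.
The new intersection has 322 = 7p, i.e. p = 46, q = 1500.
Δp = 46 - 8 = 38.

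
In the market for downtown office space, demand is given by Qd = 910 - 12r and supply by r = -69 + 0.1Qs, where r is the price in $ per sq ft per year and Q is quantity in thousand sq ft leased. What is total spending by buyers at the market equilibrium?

Total spending by buyers = 7900

Inverting to quantity form: Qs = 690 + 10r.
Set Qd = Qs: 910 - 12r = 690 + 10r, so 220 = 22r and r* = 10.
Plugging r* into demand: Q* = 910 - 12(10) = 790.
Total spending by buyers = r* × Q* = 10 × 790 = 7900.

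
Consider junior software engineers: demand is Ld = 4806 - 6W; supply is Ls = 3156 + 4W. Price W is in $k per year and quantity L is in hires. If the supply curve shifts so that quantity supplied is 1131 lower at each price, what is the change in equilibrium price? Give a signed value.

ΔW = 113.1

The market clears where 4806 - 6W = 3156 + 4W. Rearranging, 10W = 1650, hence W* = 165.
Plugging W* into demand: L* = 4806 - 6(165) = 3816.
After the shift, supply is Ls = 2025 + 4W.
New equilibrium: 2781 = 10W, so W = 278.1 and L = 3137.4.
ΔW = 278.1 - 165 = 113.1.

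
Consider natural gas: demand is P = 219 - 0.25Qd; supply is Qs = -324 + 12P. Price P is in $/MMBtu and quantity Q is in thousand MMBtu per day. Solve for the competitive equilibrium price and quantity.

P* = 75, Q* = 576

In direct form, Qd = 876 - 4P.
Equating demand and supply, 876 - 4P = -324 + 12P gives 16P = 1200, so P* = 75.
Plugging P* into demand: Q* = 876 - 4(75) = 576.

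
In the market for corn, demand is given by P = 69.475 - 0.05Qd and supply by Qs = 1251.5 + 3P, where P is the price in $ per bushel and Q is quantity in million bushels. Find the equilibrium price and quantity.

P* = 6, Q* = 1269.5

Solving each curve for Q: Qd = 1389.5 - 20P.
Set Qd = Qs: 1389.5 - 20P = 1251.5 + 3P, so 138 = 23P and P* = 6.
Substitute back: Q* = 1389.5 - 20(6) = 1269.5.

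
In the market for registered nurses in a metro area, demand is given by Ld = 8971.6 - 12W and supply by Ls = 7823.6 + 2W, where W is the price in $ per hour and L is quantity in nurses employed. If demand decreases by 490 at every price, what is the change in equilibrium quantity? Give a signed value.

Equating demand and supply, 8971.6 - 12W = 7823.6 + 2W gives 14W = 1148, so W* = 82.
Plugging W* into demand: L* = 8971.6 - 12(82) = 7987.6.
After the shift, demand is Ld = 8481.6 - 12W.
The new intersection has 658 = 14W, i.e. W = 47, L = 7917.6.
ΔL = 7917.6 - 7987.6 = -70.

ΔL = -70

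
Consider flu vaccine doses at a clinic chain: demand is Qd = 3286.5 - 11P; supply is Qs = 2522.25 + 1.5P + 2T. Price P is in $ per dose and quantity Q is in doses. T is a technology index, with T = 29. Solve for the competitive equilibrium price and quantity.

P* = 56.5, Q* = 2665

With T = 29, supply is Qs = 2580.25 + 1.5P.
Set Qd = Qs: 3286.5 - 11P = 2580.25 + 1.5P, so 706.25 = 12.5P and P* = 56.5.
Substitute back: Q* = 3286.5 - 11(56.5) = 2665.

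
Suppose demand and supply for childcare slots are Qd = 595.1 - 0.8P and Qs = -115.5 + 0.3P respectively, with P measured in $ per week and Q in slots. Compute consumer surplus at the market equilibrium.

At equilibrium Qd = Qs, so 595.1 - 0.8P = -115.5 + 0.3P; collecting terms, 710.6 = 1.1P and P* = 646.
Plugging P* into demand: Q* = 595.1 - 0.8(646) = 78.3.
Demand choke price (Qd = 0): P = 595.1/0.8 = 743.875. Consumer surplus = ½ × (743.875 - 646) × 78.3 = 3831.80625.

Consumer surplus = 3831.80625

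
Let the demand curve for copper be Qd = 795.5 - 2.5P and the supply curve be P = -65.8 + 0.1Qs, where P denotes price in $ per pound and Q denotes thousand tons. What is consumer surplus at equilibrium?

Consumer surplus = 117964.8

Rewriting in direct form: Qs = 658 + 10P.
Set Qd = Qs: 795.5 - 2.5P = 658 + 10P, so 137.5 = 12.5P and P* = 11.
Then Q* = 795.5 - 2.5(11) = 768.
Demand choke price (Qd = 0): P = 795.5/2.5 = 318.2. Consumer surplus = ½ × (318.2 - 11) × 768 = 117964.8.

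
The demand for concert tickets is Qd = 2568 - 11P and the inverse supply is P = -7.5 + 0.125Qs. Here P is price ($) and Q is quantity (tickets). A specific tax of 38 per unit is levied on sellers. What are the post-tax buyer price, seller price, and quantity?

Solving each curve for Q: Qs = 60 + 8P.
With a tax of 38 on sellers, they supply based on the net price P_s = P_b - 38, so Qs = -244 + 8P_b.
Equate demand and the shifted supply: 2568 - 11P_b = -244 + 8P_b, giving 19P_b = 2812, so P_b = 148.
So P_s = 110 and the quantity traded is Q = 2568 - 11(148) = 940.

P_b = 148, P_s = 110, Q = 940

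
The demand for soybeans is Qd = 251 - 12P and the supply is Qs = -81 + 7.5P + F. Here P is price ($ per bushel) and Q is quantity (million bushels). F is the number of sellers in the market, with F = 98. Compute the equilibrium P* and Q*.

With F = 98, supply is Qs = 17 + 7.5P.
Set Qd = Qs: 251 - 12P = 17 + 7.5P, so 234 = 19.5P and P* = 12.
Then Q* = 251 - 12(12) = 107.

P* = 12, Q* = 107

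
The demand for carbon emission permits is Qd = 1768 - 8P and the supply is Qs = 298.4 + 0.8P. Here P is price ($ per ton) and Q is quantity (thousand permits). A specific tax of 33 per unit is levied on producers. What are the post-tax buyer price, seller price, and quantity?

P_b = 170, P_s = 137, Q = 408

Producers keep P_s = P_b - 33 per unit, so supply in terms of the buyer price is Qs = 272 + 0.8P_b.
Market clearing requires 1768 - 8P_b = 272 + 0.8P_b; hence 1496 = 8.8P_b and P_b = 170.
So P_s = 137 and the quantity traded is Q = 1768 - 8(170) = 408.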